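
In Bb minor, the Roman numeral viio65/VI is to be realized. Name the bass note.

The applied chord viio65/VI is rooted on F: F-Ab-Cb-Ebb.
The figure 65 means first inversion — the third is in the bass.

Ab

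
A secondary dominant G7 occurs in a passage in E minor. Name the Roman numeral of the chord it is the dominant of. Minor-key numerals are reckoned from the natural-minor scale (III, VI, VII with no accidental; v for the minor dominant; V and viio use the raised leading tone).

VI

The chord is a dominant seventh chord on G.
A dominant resolves down a perfect fifth: G → C. In E minor, C is scale degree 6, i.e. VI.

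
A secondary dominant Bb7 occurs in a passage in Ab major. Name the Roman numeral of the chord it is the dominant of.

V

The chord is a dominant seventh chord on Bb.
A dominant resolves down a perfect fifth: Bb → Eb. In Ab major, Eb is scale degree 5, i.e. V.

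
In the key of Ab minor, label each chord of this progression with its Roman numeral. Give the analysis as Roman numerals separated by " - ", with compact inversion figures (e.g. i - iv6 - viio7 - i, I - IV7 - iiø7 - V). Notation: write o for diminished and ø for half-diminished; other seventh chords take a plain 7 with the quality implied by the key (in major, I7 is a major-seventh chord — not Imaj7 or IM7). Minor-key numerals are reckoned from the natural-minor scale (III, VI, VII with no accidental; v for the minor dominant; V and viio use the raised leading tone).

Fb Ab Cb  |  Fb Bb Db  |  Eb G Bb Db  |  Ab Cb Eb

VI - iio64 - V7 - i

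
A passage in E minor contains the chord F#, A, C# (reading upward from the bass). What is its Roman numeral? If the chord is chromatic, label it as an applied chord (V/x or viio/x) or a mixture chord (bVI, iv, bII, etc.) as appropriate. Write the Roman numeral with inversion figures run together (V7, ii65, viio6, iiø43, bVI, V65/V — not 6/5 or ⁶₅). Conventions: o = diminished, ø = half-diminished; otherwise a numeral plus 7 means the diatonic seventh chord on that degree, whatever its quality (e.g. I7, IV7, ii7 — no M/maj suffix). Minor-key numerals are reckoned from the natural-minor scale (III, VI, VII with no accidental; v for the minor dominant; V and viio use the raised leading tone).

ii

The pitches F#-A-C# form a minor triad rooted on F#.
F# is the second degree of E minor. This is the minor supertonic, borrowed from the parallel major (the Dorian ii).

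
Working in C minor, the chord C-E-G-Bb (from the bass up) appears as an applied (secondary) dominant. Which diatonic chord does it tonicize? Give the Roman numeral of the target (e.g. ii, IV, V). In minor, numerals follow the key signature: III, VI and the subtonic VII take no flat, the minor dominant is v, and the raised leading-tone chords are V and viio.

The chord is a dominant seventh chord on C.
A dominant resolves down a perfect fifth: C → F. In C minor, F is scale degree 4, i.e. iv.

iv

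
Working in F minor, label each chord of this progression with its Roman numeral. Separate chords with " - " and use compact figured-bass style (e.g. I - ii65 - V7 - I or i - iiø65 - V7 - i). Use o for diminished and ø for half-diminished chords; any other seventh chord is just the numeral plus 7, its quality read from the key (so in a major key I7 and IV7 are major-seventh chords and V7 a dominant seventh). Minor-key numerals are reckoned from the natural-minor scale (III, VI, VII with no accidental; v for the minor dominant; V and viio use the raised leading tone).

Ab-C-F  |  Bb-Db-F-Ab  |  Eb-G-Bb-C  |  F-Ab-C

Ab-C-F has root F, degree 1 in F minor, so i6.
Bb-Db-F-Ab has root Bb, degree 4 in F minor, so iv7.
Eb-G-Bb-C: root C is the dominant; minor seventh chord there is v65.
F-Ab-C has root F, degree 1 in F minor, so i.

i6 - iv7 - v65 - i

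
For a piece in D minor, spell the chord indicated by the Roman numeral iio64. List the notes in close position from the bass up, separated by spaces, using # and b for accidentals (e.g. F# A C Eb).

In D minor, the supertonic is E, and the diatonic chord built there is a diminished triad.
Stacking thirds from E gives E-G-Bb.
With the 64 figure the chord is in second inversion; from the bass Bb upward in close position it reads Bb-E-G.

Bb E G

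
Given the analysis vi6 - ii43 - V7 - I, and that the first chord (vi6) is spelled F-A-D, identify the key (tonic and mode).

The anchor chord is a minor triad on D, labeled vi6.
vi6 on D implies D is the submediant; that puts the tonic at F, and the lowercase numeral fits major mode.

F major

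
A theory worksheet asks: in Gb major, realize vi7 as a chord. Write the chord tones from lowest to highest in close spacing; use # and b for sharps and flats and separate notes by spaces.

Eb Gb Bb Db

The numeral's case and figure indicate a minor seventh chord. In Gb major its root, the submediant, is Eb.
Stacking thirds from Eb gives Eb-Gb-Bb-Db.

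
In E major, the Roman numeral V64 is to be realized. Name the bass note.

V in E major has root B; the chord is B-D#-F#.
The figure 64 means second inversion — the fifth is in the bass.

F#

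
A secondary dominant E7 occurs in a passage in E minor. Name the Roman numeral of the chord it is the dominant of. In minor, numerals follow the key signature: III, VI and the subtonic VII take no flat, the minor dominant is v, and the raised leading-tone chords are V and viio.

The chord is a dominant seventh chord on E.
A dominant resolves down a perfect fifth: E → A. In E minor, A is scale degree 4, i.e. iv.

iv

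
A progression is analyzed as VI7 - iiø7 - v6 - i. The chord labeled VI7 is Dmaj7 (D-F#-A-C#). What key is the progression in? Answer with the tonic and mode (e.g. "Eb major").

The chord Dmaj7 is a major seventh chord rooted on D; its label is VI7.
If D is scale degree 6 and the mode makes that degree carry a major seventh chord, the tonic is F# and the mode is minor.

F# minor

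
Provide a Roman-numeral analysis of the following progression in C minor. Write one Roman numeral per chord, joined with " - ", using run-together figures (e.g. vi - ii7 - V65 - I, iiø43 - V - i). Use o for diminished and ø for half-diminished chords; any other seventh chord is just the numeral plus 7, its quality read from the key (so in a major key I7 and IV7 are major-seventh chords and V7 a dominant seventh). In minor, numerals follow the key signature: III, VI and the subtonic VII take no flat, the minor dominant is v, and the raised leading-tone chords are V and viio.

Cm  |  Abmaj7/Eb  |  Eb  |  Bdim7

Cm: root C is the tonic; minor triad there is i.
Abmaj7/Eb has root Ab, degree 6 in C minor, so VI43.
Eb: major triad on Eb = scale degree 3 → III.
Bdim7 has root B, degree 7 in C minor, so viio7.

i - VI43 - III - viio7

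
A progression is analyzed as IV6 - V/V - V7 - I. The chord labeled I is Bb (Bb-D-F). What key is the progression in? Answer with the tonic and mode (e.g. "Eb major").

The chord Bb is a major triad rooted on Bb; its label is I.
If Bb is scale degree 1 and the mode makes that degree carry a major triad, the tonic is Bb and the mode is major.

Bb major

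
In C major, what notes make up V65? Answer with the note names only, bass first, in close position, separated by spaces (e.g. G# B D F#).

B D F G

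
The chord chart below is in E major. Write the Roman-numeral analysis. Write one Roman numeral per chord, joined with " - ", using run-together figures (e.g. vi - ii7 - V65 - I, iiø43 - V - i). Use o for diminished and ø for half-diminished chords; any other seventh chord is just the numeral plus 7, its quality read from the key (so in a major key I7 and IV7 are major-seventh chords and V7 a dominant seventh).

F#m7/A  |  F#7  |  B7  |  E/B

ii65 - V7/V - V7 - I64

F#m7/A has root F#, degree 2 in E major, so ii65.
F#7: chromatic; F# is V of V, so V7/V.
B7: root B is the dominant; dominant seventh chord there is V7.
E/B: major triad on E = scale degree 1 → I64.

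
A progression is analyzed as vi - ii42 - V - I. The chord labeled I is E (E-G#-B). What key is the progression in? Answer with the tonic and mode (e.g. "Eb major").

E major

The chord E is a major triad rooted on E; its label is I.
If E is scale degree 1 and the mode makes that degree carry a major triad, the tonic is E and the mode is major.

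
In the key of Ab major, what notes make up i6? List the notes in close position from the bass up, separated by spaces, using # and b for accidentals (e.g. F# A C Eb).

Scale degree 1 in Ab major is Ab; here the chord built on it is altered to a minor triad. i6 is the minor tonic, borrowed from the parallel minor.
So the chord is Ab-Cb-Eb, a minor triad.
The figured bass 6 indicates first inversion, placing the third (Cb) in the bass: Cb-Eb-Ab.

Cb Eb Ab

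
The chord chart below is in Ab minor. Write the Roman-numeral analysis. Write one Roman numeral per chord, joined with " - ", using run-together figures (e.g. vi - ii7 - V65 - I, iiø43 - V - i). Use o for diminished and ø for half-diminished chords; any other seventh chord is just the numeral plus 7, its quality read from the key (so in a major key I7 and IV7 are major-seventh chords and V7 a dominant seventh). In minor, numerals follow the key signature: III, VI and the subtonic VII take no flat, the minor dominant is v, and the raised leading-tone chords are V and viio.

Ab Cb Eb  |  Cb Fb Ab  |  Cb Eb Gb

Ab-Cb-Eb: minor triad on Ab = scale degree 1 → i.
Cb-Fb-Ab: root Fb is the submediant; major triad there is VI64.
Cb-Eb-Gb has root Cb, degree 3 in Ab minor, so III.

i - VI64 - III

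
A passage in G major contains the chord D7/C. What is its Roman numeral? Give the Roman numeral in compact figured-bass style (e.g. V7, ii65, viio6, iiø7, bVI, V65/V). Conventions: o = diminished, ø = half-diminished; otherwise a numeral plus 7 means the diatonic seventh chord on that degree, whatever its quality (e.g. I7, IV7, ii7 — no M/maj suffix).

V42

Stacked in thirds the chord is D-F#-A-C: a dominant seventh chord on D.
D is scale degree 5 in G major, and a dominant seventh chord on that degree is written V7.
With C in the bass the chord is in third inversion, so the figured bass is 42.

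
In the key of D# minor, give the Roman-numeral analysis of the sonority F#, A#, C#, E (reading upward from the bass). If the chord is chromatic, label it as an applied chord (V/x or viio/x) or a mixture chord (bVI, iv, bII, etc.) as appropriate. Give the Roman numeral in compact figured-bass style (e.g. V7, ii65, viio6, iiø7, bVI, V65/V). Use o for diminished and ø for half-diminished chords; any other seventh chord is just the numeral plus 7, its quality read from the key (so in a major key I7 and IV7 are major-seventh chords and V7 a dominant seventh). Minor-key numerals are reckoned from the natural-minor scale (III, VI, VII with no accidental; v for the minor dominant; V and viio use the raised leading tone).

V7/VI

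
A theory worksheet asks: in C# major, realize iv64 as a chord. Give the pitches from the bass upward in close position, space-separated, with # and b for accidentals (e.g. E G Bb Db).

C# F# A

Scale degree 4 in C# major is F#; here the chord built on it is altered to a minor triad. iv64 is the minor subdominant, borrowed from the parallel minor.
So the chord is F#-A-C#, a minor triad.
The figured bass 64 indicates second inversion, placing the fifth (C#) in the bass: C#-F#-A.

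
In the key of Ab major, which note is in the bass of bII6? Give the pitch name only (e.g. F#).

bII in Ab major has root Bbb; the chord is Bbb-Db-Fb.
The figure 6 means first inversion — the third is in the bass.

Db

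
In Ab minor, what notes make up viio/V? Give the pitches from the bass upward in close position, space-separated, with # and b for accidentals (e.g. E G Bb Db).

D F Ab

The slash marks an applied leading-tone chord: viio of V. In Ab minor, V is Eb, so the leading tone to it is D, a half step below.
Building a diminished triad on D gives D-F-Ab.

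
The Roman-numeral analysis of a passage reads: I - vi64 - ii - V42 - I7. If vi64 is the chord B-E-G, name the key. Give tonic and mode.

G major

The anchor chord is a minor triad on E, labeled vi64.
vi64 on E implies E is the submediant; that puts the tonic at G, and the lowercase numeral fits major mode.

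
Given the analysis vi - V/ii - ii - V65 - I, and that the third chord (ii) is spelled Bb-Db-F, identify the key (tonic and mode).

Ab major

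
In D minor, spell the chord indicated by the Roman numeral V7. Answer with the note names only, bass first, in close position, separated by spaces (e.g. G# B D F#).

A C# E G

In D minor, the dominant is A. The dominant is major (leading tone raised), so V is a dominant seventh chord.
Stacking thirds from A gives A-C#-E-G.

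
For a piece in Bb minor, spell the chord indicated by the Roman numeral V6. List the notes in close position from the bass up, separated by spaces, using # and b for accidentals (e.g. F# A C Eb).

In Bb minor, the fifth degree is F. The dominant is major (leading tone raised), so V is a major triad.
That chord is spelled F-A-C.
The figured bass 6 indicates first inversion, placing the third (A) in the bass: A-C-F.

A C F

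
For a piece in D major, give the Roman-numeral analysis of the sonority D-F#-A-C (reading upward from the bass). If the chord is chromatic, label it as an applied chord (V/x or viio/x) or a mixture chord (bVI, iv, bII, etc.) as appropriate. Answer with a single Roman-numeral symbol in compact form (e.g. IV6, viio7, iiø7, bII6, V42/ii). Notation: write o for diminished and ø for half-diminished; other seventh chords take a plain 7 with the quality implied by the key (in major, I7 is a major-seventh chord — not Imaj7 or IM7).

Stacked in thirds the chord is D-F#-A-C: a dominant seventh chord on D.
D is not a diatonic chord root with this quality in D major, but it lies a perfect fifth above G (IV), so the chord functions as an applied dominant of IV.

V7/IV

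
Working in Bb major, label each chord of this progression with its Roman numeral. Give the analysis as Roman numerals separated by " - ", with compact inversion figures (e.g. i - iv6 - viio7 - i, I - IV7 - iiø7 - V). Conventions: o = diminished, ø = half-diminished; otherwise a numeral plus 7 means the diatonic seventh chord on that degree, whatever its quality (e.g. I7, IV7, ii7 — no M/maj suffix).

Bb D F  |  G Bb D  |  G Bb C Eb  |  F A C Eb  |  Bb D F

Bb-D-F has root Bb, degree 1 in Bb major, so I.
G-Bb-D: minor triad on G = scale degree 6 → vi.
G-Bb-C-Eb: root C is the supertonic; minor seventh chord there is ii43.
F-A-C-Eb: dominant seventh chord on F = scale degree 5 → V7.
Bb-D-F: major triad on Bb = scale degree 1 → I.

I - vi - ii43 - V7 - I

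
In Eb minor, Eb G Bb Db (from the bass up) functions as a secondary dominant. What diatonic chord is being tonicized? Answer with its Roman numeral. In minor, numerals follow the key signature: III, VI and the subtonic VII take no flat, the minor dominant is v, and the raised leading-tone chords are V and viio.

The chord is a dominant seventh chord on Eb.
A dominant resolves down a perfect fifth: Eb → Ab. In Eb minor, Ab is scale degree 4, i.e. iv.

iv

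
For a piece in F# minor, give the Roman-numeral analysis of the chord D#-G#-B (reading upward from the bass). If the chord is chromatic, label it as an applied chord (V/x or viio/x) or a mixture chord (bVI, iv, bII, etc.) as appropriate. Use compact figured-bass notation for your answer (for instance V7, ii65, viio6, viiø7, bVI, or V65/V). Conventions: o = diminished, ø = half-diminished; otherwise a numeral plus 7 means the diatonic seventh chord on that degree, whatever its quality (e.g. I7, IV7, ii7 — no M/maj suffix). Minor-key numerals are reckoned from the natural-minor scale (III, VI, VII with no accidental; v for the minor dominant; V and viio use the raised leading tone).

ii64

The pitches G#-B-D# form a minor triad rooted on G#.
G# is the second degree of F# minor. This is the minor supertonic, borrowed from the parallel major (the Dorian ii).
With D# in the bass the chord is in second inversion, so the figured bass is 64.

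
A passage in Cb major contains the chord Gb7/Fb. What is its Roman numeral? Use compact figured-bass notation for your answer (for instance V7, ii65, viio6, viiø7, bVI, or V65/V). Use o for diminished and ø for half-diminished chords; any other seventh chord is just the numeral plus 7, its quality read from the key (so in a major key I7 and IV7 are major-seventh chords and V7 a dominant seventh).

V42

Stacked in thirds the chord is Gb-Bb-Db-Fb: a dominant seventh chord on Gb.
Gb is scale degree 5 in Cb major, and a dominant seventh chord on that degree is written V7.
With Fb in the bass the chord is in third inversion, so the figured bass is 42.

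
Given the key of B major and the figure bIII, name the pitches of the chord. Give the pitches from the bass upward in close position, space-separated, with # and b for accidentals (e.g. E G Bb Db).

D F# A

Scale degree 3 in B major is D#; lowering it a half step gives D. bIII is a major triad on the lowered third degree, borrowed from the parallel minor.
So the chord is D-F#-A, a major triad.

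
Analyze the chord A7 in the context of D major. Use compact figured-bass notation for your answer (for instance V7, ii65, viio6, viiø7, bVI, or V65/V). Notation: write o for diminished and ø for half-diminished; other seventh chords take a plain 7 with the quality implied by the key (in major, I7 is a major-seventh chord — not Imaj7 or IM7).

V7

The pitches A-C#-E-G form a dominant seventh chord rooted on A.
A is scale degree 5 in D major, and a dominant seventh chord on that degree is written V7.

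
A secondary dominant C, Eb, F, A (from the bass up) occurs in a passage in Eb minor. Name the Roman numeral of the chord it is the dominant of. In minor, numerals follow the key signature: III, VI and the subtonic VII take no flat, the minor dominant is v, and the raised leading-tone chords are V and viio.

V

The chord is a dominant seventh chord on F.
A dominant resolves down a perfect fifth: F → Bb. In Eb minor, Bb is scale degree 5, i.e. V.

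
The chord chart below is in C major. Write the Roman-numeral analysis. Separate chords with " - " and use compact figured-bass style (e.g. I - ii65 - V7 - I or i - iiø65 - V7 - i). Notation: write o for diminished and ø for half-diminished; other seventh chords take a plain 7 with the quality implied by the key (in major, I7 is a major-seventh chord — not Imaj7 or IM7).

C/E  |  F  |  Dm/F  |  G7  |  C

I6 - IV - ii6 - V7 - I

C/E: root C is the tonic; major triad there is I6.
F: root F is the subdominant; major triad there is IV.
Dm/F: minor triad on D = scale degree 2 → ii6.
G7: dominant seventh chord on G = scale degree 5 → V7.
C has root C, degree 1 in C major, so I.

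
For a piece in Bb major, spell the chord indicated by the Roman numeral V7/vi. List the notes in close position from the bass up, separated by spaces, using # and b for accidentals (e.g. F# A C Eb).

D F# A C

The slash means an applied dominant: we want the dominant of vi. In Bb major, vi is G minor, and its dominant is built on D.
Building a dominant seventh chord on D gives D-F#-A-C.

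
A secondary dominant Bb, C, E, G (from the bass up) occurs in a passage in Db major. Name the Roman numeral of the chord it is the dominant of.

iii

The chord is a dominant seventh chord on C.
A dominant resolves down a perfect fifth: C → F. In Db major, F is scale degree 3, i.e. iii.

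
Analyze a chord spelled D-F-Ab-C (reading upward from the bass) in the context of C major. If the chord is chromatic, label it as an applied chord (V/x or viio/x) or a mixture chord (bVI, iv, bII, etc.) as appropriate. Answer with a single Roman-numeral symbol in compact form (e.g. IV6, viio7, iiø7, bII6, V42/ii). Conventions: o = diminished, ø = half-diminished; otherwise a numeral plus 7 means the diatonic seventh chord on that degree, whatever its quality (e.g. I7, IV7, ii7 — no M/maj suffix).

iiø7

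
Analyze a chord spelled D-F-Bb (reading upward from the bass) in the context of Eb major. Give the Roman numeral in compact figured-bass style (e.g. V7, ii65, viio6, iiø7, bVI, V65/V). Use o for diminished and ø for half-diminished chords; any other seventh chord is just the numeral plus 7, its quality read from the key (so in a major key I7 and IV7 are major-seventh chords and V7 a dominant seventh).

V6

The pitches Bb-D-F form a major triad rooted on Bb.
In Eb major, Bb is the dominant; the diatonic major triad there is V.
With D in the bass the chord is in first inversion, so the figured bass is 6.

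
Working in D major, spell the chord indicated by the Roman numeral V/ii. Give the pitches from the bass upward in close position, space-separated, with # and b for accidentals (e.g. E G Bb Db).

B D# F#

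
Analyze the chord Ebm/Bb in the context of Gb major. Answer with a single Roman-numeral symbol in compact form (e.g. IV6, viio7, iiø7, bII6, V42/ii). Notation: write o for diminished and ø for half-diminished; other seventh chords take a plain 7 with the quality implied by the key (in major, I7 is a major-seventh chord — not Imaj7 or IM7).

vi64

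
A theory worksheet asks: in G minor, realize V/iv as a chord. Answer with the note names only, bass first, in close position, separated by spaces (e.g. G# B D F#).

G B D

V/iv is a secondary dominant — the dominant triad of iv. iv in G minor is C, so the applied chord's root is G, a perfect fifth above.
Building a major triad on G gives G-B-D.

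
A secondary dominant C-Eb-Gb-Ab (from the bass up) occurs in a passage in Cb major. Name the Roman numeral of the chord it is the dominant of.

The chord is a dominant seventh chord on Ab.
A dominant resolves down a perfect fifth: Ab → Db. In Cb major, Db is scale degree 2, i.e. ii.

ii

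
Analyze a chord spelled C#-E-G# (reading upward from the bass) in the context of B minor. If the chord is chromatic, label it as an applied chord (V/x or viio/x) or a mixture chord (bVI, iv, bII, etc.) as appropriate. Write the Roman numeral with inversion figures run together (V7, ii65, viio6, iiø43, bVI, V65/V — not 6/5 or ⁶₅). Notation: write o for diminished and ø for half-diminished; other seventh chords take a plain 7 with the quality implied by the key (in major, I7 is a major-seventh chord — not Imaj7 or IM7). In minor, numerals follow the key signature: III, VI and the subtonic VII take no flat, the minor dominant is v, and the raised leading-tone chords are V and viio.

ii

Stacked in thirds the chord is C#-E-G#: a minor triad on C#.
C# is the second degree of B minor. This is the minor supertonic, borrowed from the parallel major (the Dorian ii).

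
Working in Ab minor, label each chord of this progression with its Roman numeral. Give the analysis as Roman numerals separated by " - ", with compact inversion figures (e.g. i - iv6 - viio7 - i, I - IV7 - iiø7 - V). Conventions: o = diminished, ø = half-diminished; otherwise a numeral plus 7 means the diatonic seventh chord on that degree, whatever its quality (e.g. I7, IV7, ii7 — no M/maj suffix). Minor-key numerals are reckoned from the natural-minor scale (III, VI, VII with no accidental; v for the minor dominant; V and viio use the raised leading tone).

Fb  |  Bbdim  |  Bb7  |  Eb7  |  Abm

Fb: major triad on Fb = scale degree 6 → VI.
Bbdim: root Bb is the supertonic; diminished triad there is iio.
Bb7: a dominant seventh chord on Bb, the applied dominant of V → V7/V.
Eb7 has root Eb, degree 5 in Ab minor, so V7.
Abm: minor triad on Ab = scale degree 1 → i.

VI - iio - V7/V - V7 - i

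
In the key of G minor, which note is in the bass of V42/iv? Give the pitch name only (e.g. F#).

F

The applied chord V42/iv is rooted on G: G-B-D-F.
The figure 42 means third inversion — the seventh is in the bass.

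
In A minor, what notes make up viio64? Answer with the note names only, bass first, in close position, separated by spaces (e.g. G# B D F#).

In A minor, the leading-tone chord is built on the raised seventh degree, G#.
That chord is spelled G#-B-D.
With the 64 figure the chord is in second inversion; from the bass D upward in close position it reads D-G#-B.

D G# B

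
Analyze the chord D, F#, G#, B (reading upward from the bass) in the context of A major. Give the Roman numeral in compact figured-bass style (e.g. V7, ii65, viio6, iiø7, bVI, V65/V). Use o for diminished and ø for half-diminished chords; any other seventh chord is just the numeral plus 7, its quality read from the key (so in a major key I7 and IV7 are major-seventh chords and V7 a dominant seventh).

Stacked in thirds the chord is G#-B-D-F#: a half-diminished seventh chord on G#.
In A major, G# is the leading tone; the diatonic half-diminished seventh chord there is viiø7.
With D in the bass the chord is in second inversion, so the figured bass is 43.

viiø43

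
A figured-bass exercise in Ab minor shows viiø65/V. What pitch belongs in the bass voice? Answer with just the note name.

The applied chord viiø65/V is rooted on D: D-F-Ab-C.
The figure 65 means first inversion — the third is in the bass.

F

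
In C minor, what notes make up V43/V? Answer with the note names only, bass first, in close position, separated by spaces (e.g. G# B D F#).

V43/V is a secondary dominant — the dominant seventh of V. V in C minor is G, so the applied chord's root is D, a perfect fifth above.
Building a dominant seventh chord on D gives D-F#-A-C.
The figured bass 43 indicates second inversion, placing the fifth (A) in the bass: A-C-D-F#.

A C D F#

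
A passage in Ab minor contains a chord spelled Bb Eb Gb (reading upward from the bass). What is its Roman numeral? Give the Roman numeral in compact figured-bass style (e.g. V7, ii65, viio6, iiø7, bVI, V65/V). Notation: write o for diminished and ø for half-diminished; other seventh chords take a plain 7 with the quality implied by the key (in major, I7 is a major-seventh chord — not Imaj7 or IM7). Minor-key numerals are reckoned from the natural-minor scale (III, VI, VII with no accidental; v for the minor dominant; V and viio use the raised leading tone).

v64

The pitches Eb-Gb-Bb form a minor triad rooted on Eb.
Eb is scale degree 5 in Ab minor, and a minor triad on that degree is written v.
With Bb in the bass the chord is in second inversion, so the figured bass is 64.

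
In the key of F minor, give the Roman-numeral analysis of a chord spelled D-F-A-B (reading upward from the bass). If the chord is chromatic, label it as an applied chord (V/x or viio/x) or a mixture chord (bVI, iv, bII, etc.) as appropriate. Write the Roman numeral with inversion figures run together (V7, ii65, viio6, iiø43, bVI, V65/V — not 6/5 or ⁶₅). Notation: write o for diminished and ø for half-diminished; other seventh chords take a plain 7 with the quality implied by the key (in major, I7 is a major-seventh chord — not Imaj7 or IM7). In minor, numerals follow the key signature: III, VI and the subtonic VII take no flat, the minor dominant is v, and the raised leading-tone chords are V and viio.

viiø65/V

The pitches B-D-F-A form a half-diminished seventh chord rooted on B.
B sits a half step below C (V in F minor); a diminished chord there is the applied leading-tone chord of V.
With D in the bass the chord is in first inversion, so the figured bass is 65.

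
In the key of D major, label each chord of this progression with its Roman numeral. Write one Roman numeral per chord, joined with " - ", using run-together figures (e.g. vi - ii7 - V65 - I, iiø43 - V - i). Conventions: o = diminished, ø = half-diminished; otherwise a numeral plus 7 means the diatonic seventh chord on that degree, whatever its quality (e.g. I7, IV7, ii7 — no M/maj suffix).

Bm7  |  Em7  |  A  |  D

vi7 - ii7 - V - I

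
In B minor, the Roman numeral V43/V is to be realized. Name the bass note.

G#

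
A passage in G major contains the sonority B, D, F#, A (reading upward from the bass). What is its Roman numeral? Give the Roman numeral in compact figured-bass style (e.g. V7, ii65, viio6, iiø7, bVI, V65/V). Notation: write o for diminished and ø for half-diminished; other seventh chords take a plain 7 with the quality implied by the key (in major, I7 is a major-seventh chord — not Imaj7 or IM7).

iii7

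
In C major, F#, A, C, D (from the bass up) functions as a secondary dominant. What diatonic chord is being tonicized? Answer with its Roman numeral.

The chord is a dominant seventh chord on D.
A dominant resolves down a perfect fifth: D → G. In C major, G is scale degree 5, i.e. V.

V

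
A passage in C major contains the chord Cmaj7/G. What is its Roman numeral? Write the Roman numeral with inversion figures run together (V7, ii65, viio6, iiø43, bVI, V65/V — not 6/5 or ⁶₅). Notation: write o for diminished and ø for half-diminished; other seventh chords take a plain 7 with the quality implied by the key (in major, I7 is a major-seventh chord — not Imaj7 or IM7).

I43

Stacked in thirds the chord is C-E-G-B: a major seventh chord on C.
In C major, C is the tonic; the diatonic major seventh chord there is I7.
With G in the bass the chord is in second inversion, so the figured bass is 43.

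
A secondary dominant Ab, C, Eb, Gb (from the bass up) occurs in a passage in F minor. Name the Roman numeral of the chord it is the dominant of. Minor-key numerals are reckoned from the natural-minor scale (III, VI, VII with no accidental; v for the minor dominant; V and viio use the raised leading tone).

The chord is a dominant seventh chord on Ab.
A dominant resolves down a perfect fifth: Ab → Db. In F minor, Db is scale degree 6, i.e. VI.

VI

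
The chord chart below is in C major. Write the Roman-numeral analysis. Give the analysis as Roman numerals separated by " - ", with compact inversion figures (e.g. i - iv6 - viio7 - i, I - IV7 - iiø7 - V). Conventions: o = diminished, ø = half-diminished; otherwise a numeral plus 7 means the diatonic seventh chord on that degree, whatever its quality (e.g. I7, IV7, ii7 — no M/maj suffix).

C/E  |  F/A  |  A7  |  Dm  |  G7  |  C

C/E: major triad on C = scale degree 1 → I6.
F/A: major triad on F = scale degree 4 → IV6.
A7 is the secondary dominant of ii (dominant seventh chord on A): V7/ii.
Dm: root D is the supertonic; minor triad there is ii.
G7 has root G, degree 5 in C major, so V7.
C has root C, degree 1 in C major, so I.

I6 - IV6 - V7/ii - ii - V7 - I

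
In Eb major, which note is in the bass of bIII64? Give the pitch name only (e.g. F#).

Db

bIII in Eb major has root Gb; the chord is Gb-Bb-Db.
The figure 64 means second inversion — the fifth is in the bass.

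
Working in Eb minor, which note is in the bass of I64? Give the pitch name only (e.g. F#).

I in Eb minor has root Eb; the chord is Eb-G-Bb.
The figure 64 means second inversion — the fifth is in the bass.

Bb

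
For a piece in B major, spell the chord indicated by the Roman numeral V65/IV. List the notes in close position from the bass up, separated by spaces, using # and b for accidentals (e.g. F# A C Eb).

V65/IV is a secondary dominant — the dominant seventh of IV. IV in B major is E, so the applied chord's root is B, a perfect fifth above.
Building a dominant seventh chord on B gives B-D#-F#-A.
The figured bass 65 indicates first inversion, placing the third (D#) in the bass: D#-F#-A-B.

D# F# A B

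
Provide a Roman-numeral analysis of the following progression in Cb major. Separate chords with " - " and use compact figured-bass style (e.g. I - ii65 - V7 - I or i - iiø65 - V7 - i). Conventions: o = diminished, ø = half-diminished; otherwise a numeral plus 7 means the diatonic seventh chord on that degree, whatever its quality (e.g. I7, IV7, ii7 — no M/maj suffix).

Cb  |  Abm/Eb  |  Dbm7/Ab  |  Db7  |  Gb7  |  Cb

I - vi64 - ii43 - V7/V - V7 - I

Cb: root Cb is the tonic; major triad there is I.
Abm/Eb: minor triad on Ab = scale degree 6 → vi64.
Dbm7/Ab: root Db is the supertonic; minor seventh chord there is ii43.
Db7 is the secondary dominant of V (dominant seventh chord on Db): V7/V.
Gb7: dominant seventh chord on Gb = scale degree 5 → V7.
Cb has root Cb, degree 1 in Cb major, so I.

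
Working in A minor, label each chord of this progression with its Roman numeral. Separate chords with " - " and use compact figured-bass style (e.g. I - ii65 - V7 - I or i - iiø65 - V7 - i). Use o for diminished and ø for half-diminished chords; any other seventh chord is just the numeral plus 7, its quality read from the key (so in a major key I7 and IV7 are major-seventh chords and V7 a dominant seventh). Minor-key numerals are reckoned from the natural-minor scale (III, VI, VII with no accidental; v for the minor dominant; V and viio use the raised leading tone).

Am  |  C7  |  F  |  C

i - V7/VI - VI - III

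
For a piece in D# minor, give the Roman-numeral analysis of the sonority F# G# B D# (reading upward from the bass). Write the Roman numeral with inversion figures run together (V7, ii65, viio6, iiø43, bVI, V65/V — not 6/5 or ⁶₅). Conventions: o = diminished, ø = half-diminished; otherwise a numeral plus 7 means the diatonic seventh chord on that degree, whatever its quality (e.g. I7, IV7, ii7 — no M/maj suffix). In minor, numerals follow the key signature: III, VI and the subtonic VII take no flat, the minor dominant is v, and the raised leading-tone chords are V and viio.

iv42

Stacked in thirds the chord is G#-B-D#-F#: a minor seventh chord on G#.
In D# minor, G# is the subdominant; the diatonic minor seventh chord there is iv7.
With F# in the bass the chord is in third inversion, so the figured bass is 42.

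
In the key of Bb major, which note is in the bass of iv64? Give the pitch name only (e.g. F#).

iv in Bb major has root Eb; the chord is Eb-Gb-Bb.
The figure 64 means second inversion — the fifth is in the bass.

Bb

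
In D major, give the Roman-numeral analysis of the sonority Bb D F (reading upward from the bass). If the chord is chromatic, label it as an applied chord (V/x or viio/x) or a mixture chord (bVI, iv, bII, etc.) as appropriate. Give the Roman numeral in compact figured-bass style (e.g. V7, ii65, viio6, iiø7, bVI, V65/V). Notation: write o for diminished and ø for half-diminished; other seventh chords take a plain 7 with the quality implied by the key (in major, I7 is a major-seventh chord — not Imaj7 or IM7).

The pitches Bb-D-F form a major triad rooted on Bb.
Bb is the lowered sixth degree of D major (diatonic 6 would be B). This is a major triad on the lowered sixth degree, borrowed from the parallel minor.

bVI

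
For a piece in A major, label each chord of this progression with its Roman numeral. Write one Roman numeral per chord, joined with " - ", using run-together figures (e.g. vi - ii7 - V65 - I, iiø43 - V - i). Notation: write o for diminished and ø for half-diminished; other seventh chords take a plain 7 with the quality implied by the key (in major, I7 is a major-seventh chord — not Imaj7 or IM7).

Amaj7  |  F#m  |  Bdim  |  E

I7 - vi - iio - V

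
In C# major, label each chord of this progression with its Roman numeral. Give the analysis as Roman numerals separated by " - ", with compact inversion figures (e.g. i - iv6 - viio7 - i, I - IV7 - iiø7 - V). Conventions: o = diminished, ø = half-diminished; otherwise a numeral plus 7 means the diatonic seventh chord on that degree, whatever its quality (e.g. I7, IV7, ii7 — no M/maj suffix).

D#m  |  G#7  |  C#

ii - V7 - I

D#m: root D# is the supertonic; minor triad there is ii.
G#7: dominant seventh chord on G# = scale degree 5 → V7.
C#: major triad on C# = scale degree 1 → I.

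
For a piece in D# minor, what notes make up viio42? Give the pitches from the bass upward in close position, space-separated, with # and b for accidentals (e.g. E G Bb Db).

In D# minor, the leading-tone chord is built on the raised seventh degree, C##.
Stacking thirds from C## gives C##-E#-G#-B.
With the 42 figure the chord is in third inversion; from the bass B upward in close position it reads B-C##-E#-G#.

B C## E# G#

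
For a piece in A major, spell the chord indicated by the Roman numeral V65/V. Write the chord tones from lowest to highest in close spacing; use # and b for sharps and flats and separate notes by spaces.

D# F# A B

V65/V is a secondary dominant — the dominant seventh of V. V in A major is E, so the applied chord's root is B, a perfect fifth above.
Building a dominant seventh chord on B gives B-D#-F#-A.
The figured bass 65 indicates first inversion, placing the third (D#) in the bass: D#-F#-A-B.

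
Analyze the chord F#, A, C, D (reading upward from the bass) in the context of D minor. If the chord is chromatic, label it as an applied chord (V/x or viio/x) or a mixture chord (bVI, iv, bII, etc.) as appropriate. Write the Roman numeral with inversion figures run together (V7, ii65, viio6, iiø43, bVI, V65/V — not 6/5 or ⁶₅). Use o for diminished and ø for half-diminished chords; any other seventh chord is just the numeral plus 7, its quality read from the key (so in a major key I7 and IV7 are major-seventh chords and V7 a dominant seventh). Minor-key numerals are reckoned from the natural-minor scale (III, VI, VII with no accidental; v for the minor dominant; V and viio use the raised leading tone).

V65/iv

Stacked in thirds the chord is D-F#-A-C: a dominant seventh chord on D.
D is not a diatonic chord root with this quality in D minor, but it lies a perfect fifth above G (iv), so the chord functions as an applied dominant of iv.
With F# in the bass the chord is in first inversion, so the figured bass is 65.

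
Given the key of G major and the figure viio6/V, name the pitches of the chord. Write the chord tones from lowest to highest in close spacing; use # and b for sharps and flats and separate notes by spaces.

E G C#

The slash marks an applied leading-tone chord: viio of V. In G major, V is D, so the leading tone to it is C#, a half step below.
Building a diminished triad on C# gives C#-E-G.
With the 6 figure the chord is in first inversion; from the bass E upward in close position it reads E-G-C#.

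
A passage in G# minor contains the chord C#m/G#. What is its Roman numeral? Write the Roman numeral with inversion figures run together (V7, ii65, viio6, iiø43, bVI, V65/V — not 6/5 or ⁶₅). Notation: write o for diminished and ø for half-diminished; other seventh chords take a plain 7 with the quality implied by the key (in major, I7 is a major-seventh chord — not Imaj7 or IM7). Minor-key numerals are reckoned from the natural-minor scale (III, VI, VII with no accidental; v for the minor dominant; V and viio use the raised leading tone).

Stacked in thirds the chord is C#-E-G#: a minor triad on C#.
In G# minor, C# is the subdominant; the diatonic minor triad there is iv.
With G# in the bass the chord is in second inversion, so the figured bass is 64.

iv64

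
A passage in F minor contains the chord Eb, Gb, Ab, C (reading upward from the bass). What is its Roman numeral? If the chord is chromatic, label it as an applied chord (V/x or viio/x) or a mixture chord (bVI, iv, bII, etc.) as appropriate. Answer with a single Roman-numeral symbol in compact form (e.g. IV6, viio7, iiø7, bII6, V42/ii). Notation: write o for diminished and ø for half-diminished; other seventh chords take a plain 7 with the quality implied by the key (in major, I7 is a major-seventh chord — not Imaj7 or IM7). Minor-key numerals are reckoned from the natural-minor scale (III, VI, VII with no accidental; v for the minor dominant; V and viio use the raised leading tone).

The pitches Ab-C-Eb-Gb form a dominant seventh chord rooted on Ab.
Ab is not a diatonic chord root with this quality in F minor, but it lies a perfect fifth above Db (VI), so the chord functions as an applied dominant of VI.
With Eb in the bass the chord is in second inversion, so the figured bass is 43.

V43/VI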